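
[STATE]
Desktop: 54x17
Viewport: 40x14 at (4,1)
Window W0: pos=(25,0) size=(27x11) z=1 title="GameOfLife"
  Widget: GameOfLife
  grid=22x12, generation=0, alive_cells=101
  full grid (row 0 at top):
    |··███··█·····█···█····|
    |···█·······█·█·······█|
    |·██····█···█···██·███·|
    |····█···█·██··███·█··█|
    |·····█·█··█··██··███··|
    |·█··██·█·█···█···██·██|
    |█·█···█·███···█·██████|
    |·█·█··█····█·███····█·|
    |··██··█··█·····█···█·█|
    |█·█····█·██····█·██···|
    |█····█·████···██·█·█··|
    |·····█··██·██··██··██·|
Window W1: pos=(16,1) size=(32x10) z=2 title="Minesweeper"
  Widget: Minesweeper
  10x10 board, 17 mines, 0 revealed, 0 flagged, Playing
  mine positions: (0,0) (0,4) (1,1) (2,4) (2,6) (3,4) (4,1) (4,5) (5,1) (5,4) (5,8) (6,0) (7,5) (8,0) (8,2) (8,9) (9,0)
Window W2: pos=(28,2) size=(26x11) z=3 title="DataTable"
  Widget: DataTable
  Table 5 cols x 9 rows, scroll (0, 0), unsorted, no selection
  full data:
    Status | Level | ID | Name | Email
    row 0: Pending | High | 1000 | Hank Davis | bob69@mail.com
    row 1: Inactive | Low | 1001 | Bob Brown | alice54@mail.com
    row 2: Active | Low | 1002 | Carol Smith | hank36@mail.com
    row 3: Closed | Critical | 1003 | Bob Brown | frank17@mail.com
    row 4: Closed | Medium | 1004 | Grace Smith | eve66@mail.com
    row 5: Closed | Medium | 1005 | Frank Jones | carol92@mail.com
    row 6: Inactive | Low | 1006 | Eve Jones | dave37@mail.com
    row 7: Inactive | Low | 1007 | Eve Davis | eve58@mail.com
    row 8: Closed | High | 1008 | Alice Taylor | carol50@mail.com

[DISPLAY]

            ┏━━━━━━━━━━━━━━━━━━━━━━━━━━━
            ┃ Minesweepe┏━━━━━━━━━━━━━━━
            ┠───────────┃ DataTable     
            ┃■■■■■■■■■■ ┠───────────────
            ┃■■■■■■■■■■ ┃Status  │Level 
            ┃■■■■■■■■■■ ┃────────┼──────
            ┃■■■■■■■■■■ ┃Pending │High  
            ┃■■■■■■■■■■ ┃Inactive│Low   
            ┃■■■■■■■■■■ ┃Active  │Low   
            ┗━━━━━━━━━━━┃Closed  │Critic
                        ┃Closed  │Medium
                        ┗━━━━━━━━━━━━━━━
                                        
                                        


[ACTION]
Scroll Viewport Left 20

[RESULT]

                ┏━━━━━━━━━━━━━━━━━━━━━━━
                ┃ Minesweepe┏━━━━━━━━━━━
                ┠───────────┃ DataTable 
                ┃■■■■■■■■■■ ┠───────────
                ┃■■■■■■■■■■ ┃Status  │Le
                ┃■■■■■■■■■■ ┃────────┼──
                ┃■■■■■■■■■■ ┃Pending │Hi
                ┃■■■■■■■■■■ ┃Inactive│Lo
                ┃■■■■■■■■■■ ┃Active  │Lo
                ┗━━━━━━━━━━━┃Closed  │Cr
                            ┃Closed  │Me
                            ┗━━━━━━━━━━━
                                        
                                        


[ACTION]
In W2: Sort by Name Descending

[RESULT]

                ┏━━━━━━━━━━━━━━━━━━━━━━━
                ┃ Minesweepe┏━━━━━━━━━━━
                ┠───────────┃ DataTable 
                ┃■■■■■■■■■■ ┠───────────
                ┃■■■■■■■■■■ ┃Status  │Le
                ┃■■■■■■■■■■ ┃────────┼──
                ┃■■■■■■■■■■ ┃Pending │Hi
                ┃■■■■■■■■■■ ┃Closed  │Me
                ┃■■■■■■■■■■ ┃Closed  │Me
                ┗━━━━━━━━━━━┃Inactive│Lo
                            ┃Inactive│Lo
                            ┗━━━━━━━━━━━
                                        
                                        


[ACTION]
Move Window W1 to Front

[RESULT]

                ┏━━━━━━━━━━━━━━━━━━━━━━━
                ┃ Minesweeper           
                ┠───────────────────────
                ┃■■■■■■■■■■             
                ┃■■■■■■■■■■             
                ┃■■■■■■■■■■             
                ┃■■■■■■■■■■             
                ┃■■■■■■■■■■             
                ┃■■■■■■■■■■             
                ┗━━━━━━━━━━━━━━━━━━━━━━━
                            ┃Inactive│Lo
                            ┗━━━━━━━━━━━
                                        
                                        


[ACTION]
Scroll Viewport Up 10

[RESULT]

                         ┏━━━━━━━━━━━━━━
                ┏━━━━━━━━━━━━━━━━━━━━━━━
                ┃ Minesweeper           
                ┠───────────────────────
                ┃■■■■■■■■■■             
                ┃■■■■■■■■■■             
                ┃■■■■■■■■■■             
                ┃■■■■■■■■■■             
                ┃■■■■■■■■■■             
                ┃■■■■■■■■■■             
                ┗━━━━━━━━━━━━━━━━━━━━━━━
                            ┃Inactive│Lo
                            ┗━━━━━━━━━━━
                                        


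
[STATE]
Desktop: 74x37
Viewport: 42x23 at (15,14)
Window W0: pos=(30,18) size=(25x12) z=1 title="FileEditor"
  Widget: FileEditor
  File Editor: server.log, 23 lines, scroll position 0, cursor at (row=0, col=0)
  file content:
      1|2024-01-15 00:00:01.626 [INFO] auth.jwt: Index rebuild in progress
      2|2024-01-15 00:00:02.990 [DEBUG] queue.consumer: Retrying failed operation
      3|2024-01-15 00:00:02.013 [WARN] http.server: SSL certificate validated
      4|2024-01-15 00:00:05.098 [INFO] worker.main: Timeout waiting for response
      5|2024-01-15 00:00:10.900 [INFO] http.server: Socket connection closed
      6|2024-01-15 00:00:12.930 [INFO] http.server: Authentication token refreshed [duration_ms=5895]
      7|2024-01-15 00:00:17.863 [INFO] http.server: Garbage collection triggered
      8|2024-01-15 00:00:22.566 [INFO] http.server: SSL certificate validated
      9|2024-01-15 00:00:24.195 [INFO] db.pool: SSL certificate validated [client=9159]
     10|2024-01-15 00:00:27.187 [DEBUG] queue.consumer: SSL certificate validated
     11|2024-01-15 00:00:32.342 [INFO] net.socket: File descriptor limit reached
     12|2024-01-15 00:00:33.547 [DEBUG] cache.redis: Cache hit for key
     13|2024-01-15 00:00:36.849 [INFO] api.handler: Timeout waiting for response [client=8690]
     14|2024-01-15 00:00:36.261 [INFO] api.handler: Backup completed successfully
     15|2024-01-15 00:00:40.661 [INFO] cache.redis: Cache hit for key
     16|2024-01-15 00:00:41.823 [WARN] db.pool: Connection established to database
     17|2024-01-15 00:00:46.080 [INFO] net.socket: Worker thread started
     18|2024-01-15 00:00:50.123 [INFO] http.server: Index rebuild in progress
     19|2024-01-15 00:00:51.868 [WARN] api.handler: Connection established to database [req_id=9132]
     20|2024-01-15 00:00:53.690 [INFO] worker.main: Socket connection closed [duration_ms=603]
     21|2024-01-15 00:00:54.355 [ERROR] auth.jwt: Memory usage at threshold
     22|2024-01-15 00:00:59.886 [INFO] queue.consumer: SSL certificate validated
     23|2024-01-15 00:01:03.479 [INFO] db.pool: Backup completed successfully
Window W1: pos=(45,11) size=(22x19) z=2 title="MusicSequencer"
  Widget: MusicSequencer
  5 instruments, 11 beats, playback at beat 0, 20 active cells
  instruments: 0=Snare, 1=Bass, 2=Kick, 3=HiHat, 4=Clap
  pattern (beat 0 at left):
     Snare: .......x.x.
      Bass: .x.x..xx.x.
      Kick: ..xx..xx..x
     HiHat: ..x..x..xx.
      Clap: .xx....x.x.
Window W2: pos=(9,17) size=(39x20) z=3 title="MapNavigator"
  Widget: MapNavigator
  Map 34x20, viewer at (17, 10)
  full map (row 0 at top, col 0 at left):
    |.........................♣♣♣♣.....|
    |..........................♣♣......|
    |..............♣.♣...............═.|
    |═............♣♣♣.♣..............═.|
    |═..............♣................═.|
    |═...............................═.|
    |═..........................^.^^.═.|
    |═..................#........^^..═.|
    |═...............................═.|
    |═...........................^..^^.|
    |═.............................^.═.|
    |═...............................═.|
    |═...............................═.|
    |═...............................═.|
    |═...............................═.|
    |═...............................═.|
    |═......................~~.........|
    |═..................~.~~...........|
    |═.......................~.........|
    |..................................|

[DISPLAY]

                              ┃      ▼1234
                              ┃ Snare·····
                              ┃  Bass·█·█·
━━━━━━━━━━━━━━━━━━━━━━━━━━━━━━━━┓Kick··██·
avigator                        ┃iHat··█··
────────────────────────────────┨Clap·██··
..........♣.♣...............═.  ┃         
.........♣♣♣.♣..............═.  ┃         
...........♣................═.  ┃         
............................═.  ┃         
.......................^.^^.═.  ┃         
...............#........^^..═.  ┃         
............................═.  ┃         
........................^..^^.  ┃         
.............@............^.═.  ┃         
............................═.  ┃━━━━━━━━━
............................═.  ┃         
............................═.  ┃         
............................═.  ┃         
............................═.  ┃         
...................~~.........  ┃         
...............~.~~...........  ┃         
━━━━━━━━━━━━━━━━━━━━━━━━━━━━━━━━┛         


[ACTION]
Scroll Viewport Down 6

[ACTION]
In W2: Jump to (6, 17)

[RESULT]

                              ┃      ▼1234
                              ┃ Snare·····
                              ┃  Bass·█·█·
━━━━━━━━━━━━━━━━━━━━━━━━━━━━━━━━┓Kick··██·
avigator                        ┃iHat··█··
────────────────────────────────┨Clap·██··
       ═........................┃         
       ═........................┃         
       ═........................┃         
       ═........................┃         
       ═........................┃         
       ═........................┃         
       ═........................┃         
       ═......................~~┃         
       ═.....@............~.~~..┃         
       ═.......................~┃━━━━━━━━━
       .........................┃         
                                ┃         
                                ┃         
                                ┃         
                                ┃         
                                ┃         
━━━━━━━━━━━━━━━━━━━━━━━━━━━━━━━━┛         


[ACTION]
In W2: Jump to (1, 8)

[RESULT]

                              ┃      ▼1234
                              ┃ Snare·····
                              ┃  Bass·█·█·
━━━━━━━━━━━━━━━━━━━━━━━━━━━━━━━━┓Kick··██·
avigator                        ┃iHat··█··
────────────────────────────────┨Clap·██··
            ....................┃         
            ....................┃         
            ..............♣.♣...┃         
            ═............♣♣♣.♣..┃         
            ═..............♣....┃         
            ═...................┃         
            ═...................┃         
            ═..................#┃         
            ═@..................┃         
            ═...................┃━━━━━━━━━
            ═...................┃         
            ═...................┃         
            ═...................┃         
            ═...................┃         
            ═...................┃         
            ═...................┃         
━━━━━━━━━━━━━━━━━━━━━━━━━━━━━━━━┛         


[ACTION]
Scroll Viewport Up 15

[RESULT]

                                          
                                          
                                          
                                          
                                          
                                          
                                          
                                          
                                          
                                          
                                          
                              ┏━━━━━━━━━━━
                              ┃ MusicSeque
                              ┠───────────
                              ┃      ▼1234
                              ┃ Snare·····
                              ┃  Bass·█·█·
━━━━━━━━━━━━━━━━━━━━━━━━━━━━━━━━┓Kick··██·
avigator                        ┃iHat··█··
────────────────────────────────┨Clap·██··
            ....................┃         
            ....................┃         
            ..............♣.♣...┃         


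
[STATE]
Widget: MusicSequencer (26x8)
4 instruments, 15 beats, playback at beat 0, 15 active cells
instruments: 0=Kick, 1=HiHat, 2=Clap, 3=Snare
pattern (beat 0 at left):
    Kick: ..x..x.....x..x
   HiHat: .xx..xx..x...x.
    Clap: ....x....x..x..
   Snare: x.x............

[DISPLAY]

      ▼12345678901234     
  Kick··█··█·····█··█     
 HiHat·██··██··█···█·     
  Clap····█····█··█··     
 Snare█·█············     
                          
                          
                          


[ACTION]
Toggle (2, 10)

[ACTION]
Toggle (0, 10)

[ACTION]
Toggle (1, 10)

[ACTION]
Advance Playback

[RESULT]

      0▼2345678901234     
  Kick··█··█····██··█     
 HiHat·██··██··██··█·     
  Clap····█····██·█··     
 Snare█·█············     
                          
                          
                          


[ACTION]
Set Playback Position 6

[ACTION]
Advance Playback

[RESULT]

      0123456▼8901234     
  Kick··█··█····██··█     
 HiHat·██··██··██··█·     
  Clap····█····██·█··     
 Snare█·█············     
                          
                          
                          


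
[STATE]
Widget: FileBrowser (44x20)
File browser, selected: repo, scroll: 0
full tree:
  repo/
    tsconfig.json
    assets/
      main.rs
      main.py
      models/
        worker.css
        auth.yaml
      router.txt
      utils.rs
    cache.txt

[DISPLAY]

> [-] repo/                                 
    tsconfig.json                           
    [+] assets/                             
    cache.txt                               
                                            
                                            
                                            
                                            
                                            
                                            
                                            
                                            
                                            
                                            
                                            
                                            
                                            
                                            
                                            
                                            


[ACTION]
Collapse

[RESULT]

> [+] repo/                                 
                                            
                                            
                                            
                                            
                                            
                                            
                                            
                                            
                                            
                                            
                                            
                                            
                                            
                                            
                                            
                                            
                                            
                                            
                                            


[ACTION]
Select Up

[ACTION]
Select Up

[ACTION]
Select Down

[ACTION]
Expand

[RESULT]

> [-] repo/                                 
    tsconfig.json                           
    [+] assets/                             
    cache.txt                               
                                            
                                            
                                            
                                            
                                            
                                            
                                            
                                            
                                            
                                            
                                            
                                            
                                            
                                            
                                            
                                            


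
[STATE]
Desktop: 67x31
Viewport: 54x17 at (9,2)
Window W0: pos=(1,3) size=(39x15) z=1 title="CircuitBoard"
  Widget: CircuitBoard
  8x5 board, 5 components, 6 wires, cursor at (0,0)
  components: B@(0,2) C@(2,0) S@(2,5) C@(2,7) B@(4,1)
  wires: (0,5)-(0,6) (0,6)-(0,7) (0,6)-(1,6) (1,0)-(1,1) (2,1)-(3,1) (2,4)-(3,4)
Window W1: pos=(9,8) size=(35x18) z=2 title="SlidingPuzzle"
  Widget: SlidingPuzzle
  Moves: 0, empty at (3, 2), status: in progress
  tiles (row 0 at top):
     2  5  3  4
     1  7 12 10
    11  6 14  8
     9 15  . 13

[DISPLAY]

                                                      
━━━━━━━━━━━━━━━━━━━━━━━━━━━━━━┓                       
tBoard                        ┃                       
──────────────────────────────┨                       
2 3 4 5 6 7                   ┃                       
     B           · ─ · ─ ·    ┃                       
┏━━━━━━━━━━━━━━━━━━━━━━━━━━━━━━━━━┓                   
┃ SlidingPuzzle                   ┃                   
┠─────────────────────────────────┨                   
┃┌────┬────┬────┬────┐            ┃                   
┃│  2 │  5 │  3 │  4 │            ┃                   
┃├────┼────┼────┼────┤            ┃                   
┃│  1 │  7 │ 12 │ 10 │            ┃                   
┃├────┼────┼────┼────┤            ┃                   
┃│ 11 │  6 │ 14 │  8 │            ┃                   
┃├────┼────┼────┼────┤            ┃                   
┃│  9 │ 15 │    │ 13 │            ┃                   


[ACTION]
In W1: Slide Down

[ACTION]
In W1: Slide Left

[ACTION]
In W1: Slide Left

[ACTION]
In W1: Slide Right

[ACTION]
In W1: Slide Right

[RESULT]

                                                      
━━━━━━━━━━━━━━━━━━━━━━━━━━━━━━┓                       
tBoard                        ┃                       
──────────────────────────────┨                       
2 3 4 5 6 7                   ┃                       
     B           · ─ · ─ ·    ┃                       
┏━━━━━━━━━━━━━━━━━━━━━━━━━━━━━━━━━┓                   
┃ SlidingPuzzle                   ┃                   
┠─────────────────────────────────┨                   
┃┌────┬────┬────┬────┐            ┃                   
┃│  2 │  5 │  3 │  4 │            ┃                   
┃├────┼────┼────┼────┤            ┃                   
┃│  1 │  7 │ 12 │ 10 │            ┃                   
┃├────┼────┼────┼────┤            ┃                   
┃│ 11 │    │  6 │  8 │            ┃                   
┃├────┼────┼────┼────┤            ┃                   
┃│  9 │ 15 │ 14 │ 13 │            ┃                   


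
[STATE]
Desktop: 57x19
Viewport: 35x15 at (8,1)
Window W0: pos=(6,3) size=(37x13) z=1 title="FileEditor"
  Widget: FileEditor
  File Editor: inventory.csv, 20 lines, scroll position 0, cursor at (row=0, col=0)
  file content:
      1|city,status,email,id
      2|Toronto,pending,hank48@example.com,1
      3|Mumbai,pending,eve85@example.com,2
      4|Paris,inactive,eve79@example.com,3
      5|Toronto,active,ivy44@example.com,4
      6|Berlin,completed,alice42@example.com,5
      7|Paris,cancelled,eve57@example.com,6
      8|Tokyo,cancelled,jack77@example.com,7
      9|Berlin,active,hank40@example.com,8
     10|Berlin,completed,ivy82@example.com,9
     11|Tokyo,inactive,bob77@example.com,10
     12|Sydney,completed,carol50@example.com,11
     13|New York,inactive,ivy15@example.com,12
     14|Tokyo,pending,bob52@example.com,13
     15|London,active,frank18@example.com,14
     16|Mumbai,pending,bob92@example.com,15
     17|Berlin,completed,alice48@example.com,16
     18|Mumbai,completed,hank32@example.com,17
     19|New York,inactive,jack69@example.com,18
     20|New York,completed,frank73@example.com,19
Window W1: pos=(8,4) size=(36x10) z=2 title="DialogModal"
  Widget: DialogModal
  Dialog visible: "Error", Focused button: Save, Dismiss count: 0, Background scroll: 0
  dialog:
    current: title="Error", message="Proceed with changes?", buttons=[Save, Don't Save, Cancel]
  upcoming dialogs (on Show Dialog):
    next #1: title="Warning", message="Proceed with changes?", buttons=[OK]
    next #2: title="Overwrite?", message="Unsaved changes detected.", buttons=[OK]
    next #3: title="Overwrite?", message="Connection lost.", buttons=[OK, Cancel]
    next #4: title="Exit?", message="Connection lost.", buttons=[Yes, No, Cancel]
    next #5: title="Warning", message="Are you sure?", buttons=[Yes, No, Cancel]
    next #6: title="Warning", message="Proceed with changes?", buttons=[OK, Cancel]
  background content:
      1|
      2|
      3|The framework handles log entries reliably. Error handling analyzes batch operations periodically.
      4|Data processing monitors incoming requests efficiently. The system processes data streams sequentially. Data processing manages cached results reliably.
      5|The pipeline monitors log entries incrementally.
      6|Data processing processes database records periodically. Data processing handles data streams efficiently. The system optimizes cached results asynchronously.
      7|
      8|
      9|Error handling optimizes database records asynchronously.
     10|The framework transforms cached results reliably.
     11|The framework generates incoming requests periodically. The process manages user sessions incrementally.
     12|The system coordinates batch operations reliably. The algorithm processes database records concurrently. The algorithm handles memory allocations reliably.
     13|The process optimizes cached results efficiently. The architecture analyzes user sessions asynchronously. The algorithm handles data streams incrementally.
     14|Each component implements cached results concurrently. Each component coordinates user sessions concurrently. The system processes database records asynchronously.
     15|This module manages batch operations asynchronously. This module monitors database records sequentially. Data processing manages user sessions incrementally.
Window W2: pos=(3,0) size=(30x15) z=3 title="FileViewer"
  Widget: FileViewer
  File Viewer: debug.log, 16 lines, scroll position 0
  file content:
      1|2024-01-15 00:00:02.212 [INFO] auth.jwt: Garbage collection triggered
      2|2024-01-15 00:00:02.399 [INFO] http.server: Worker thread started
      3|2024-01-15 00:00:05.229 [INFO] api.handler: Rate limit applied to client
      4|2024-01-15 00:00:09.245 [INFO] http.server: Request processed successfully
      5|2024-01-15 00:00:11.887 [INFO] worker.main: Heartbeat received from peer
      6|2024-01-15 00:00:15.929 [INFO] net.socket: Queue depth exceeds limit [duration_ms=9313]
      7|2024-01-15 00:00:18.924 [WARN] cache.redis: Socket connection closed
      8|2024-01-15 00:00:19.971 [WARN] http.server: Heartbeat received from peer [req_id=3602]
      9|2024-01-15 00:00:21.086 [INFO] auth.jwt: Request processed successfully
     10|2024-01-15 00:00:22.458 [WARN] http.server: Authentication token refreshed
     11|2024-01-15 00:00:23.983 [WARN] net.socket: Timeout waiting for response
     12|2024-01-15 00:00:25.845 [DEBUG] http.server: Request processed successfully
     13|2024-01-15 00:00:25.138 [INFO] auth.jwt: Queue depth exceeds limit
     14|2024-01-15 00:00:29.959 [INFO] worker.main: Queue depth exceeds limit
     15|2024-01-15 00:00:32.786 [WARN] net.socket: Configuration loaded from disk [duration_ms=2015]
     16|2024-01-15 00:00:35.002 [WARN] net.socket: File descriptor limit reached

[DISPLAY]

eViewer                 ┃          
────────────────────────┨          
-01-15 00:00:02.212 [IN▲┃━━━━━━━━━┓
-01-15 00:00:02.399 [IN█┃━━━━━━━━━━
-01-15 00:00:05.229 [IN░┃          
-01-15 00:00:09.245 [IN░┃──────────
-01-15 00:00:11.887 [IN░┃───────┐  
-01-15 00:00:15.929 [IN░┃       │  
-01-15 00:00:18.924 [WA░┃es?    │s 
-01-15 00:00:19.971 [WA░┃Cancel │g 
-01-15 00:00:21.086 [IN░┃───────┘s 
-01-15 00:00:22.458 [WA░┃s database
-01-15 00:00:23.983 [WA▼┃━━━━━━━━━━
━━━━━━━━━━━━━━━━━━━━━━━━┛le.com,8▼┃
━━━━━━━━━━━━━━━━━━━━━━━━━━━━━━━━━━┛


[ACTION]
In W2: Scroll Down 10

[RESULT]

eViewer                 ┃          
────────────────────────┨          
-01-15 00:00:15.929 [IN▲┃━━━━━━━━━┓
-01-15 00:00:18.924 [WA░┃━━━━━━━━━━
-01-15 00:00:19.971 [WA░┃          
-01-15 00:00:21.086 [IN░┃──────────
-01-15 00:00:22.458 [WA░┃───────┐  
-01-15 00:00:23.983 [WA░┃       │  
-01-15 00:00:25.845 [DE░┃es?    │s 
-01-15 00:00:25.138 [IN░┃Cancel │g 
-01-15 00:00:29.959 [IN░┃───────┘s 
-01-15 00:00:32.786 [WA█┃s database
-01-15 00:00:35.002 [WA▼┃━━━━━━━━━━
━━━━━━━━━━━━━━━━━━━━━━━━┛le.com,8▼┃
━━━━━━━━━━━━━━━━━━━━━━━━━━━━━━━━━━┛


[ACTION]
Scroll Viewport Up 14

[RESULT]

━━━━━━━━━━━━━━━━━━━━━━━━┓          
eViewer                 ┃          
────────────────────────┨          
-01-15 00:00:15.929 [IN▲┃━━━━━━━━━┓
-01-15 00:00:18.924 [WA░┃━━━━━━━━━━
-01-15 00:00:19.971 [WA░┃          
-01-15 00:00:21.086 [IN░┃──────────
-01-15 00:00:22.458 [WA░┃───────┐  
-01-15 00:00:23.983 [WA░┃       │  
-01-15 00:00:25.845 [DE░┃es?    │s 
-01-15 00:00:25.138 [IN░┃Cancel │g 
-01-15 00:00:29.959 [IN░┃───────┘s 
-01-15 00:00:32.786 [WA█┃s database
-01-15 00:00:35.002 [WA▼┃━━━━━━━━━━
━━━━━━━━━━━━━━━━━━━━━━━━┛le.com,8▼┃


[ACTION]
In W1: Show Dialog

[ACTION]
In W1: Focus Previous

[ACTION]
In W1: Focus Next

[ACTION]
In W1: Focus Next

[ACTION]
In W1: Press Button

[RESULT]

━━━━━━━━━━━━━━━━━━━━━━━━┓          
eViewer                 ┃          
────────────────────────┨          
-01-15 00:00:15.929 [IN▲┃━━━━━━━━━┓
-01-15 00:00:18.924 [WA░┃━━━━━━━━━━
-01-15 00:00:19.971 [WA░┃          
-01-15 00:00:21.086 [IN░┃──────────
-01-15 00:00:22.458 [WA░┃          
-01-15 00:00:23.983 [WA░┃          
-01-15 00:00:25.845 [DE░┃g entries 
-01-15 00:00:25.138 [IN░┃ incoming 
-01-15 00:00:29.959 [IN░┃g entries 
-01-15 00:00:32.786 [WA█┃s database
-01-15 00:00:35.002 [WA▼┃━━━━━━━━━━
━━━━━━━━━━━━━━━━━━━━━━━━┛le.com,8▼┃


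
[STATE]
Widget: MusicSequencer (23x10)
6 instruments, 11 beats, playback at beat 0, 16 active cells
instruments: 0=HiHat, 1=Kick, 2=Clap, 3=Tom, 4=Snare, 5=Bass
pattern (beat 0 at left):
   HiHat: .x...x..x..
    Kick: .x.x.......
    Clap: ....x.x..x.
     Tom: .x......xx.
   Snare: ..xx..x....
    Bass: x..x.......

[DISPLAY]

      ▼1234567890      
 HiHat·█···█··█··      
  Kick·█·█·······      
  Clap····█·█··█·      
   Tom·█······██·      
 Snare··██··█····      
  Bass█··█·······      
                       
                       
                       


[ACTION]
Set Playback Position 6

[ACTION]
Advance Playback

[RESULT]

      0123456▼890      
 HiHat·█···█··█··      
  Kick·█·█·······      
  Clap····█·█··█·      
   Tom·█······██·      
 Snare··██··█····      
  Bass█··█·······      
                       
                       
                       


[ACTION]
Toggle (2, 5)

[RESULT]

      0123456▼890      
 HiHat·█···█··█··      
  Kick·█·█·······      
  Clap····███··█·      
   Tom·█······██·      
 Snare··██··█····      
  Bass█··█·······      
                       
                       
                       


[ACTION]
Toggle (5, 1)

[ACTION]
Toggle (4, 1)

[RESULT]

      0123456▼890      
 HiHat·█···█··█··      
  Kick·█·█·······      
  Clap····███··█·      
   Tom·█······██·      
 Snare·███··█····      
  Bass██·█·······      
                       
                       
                       


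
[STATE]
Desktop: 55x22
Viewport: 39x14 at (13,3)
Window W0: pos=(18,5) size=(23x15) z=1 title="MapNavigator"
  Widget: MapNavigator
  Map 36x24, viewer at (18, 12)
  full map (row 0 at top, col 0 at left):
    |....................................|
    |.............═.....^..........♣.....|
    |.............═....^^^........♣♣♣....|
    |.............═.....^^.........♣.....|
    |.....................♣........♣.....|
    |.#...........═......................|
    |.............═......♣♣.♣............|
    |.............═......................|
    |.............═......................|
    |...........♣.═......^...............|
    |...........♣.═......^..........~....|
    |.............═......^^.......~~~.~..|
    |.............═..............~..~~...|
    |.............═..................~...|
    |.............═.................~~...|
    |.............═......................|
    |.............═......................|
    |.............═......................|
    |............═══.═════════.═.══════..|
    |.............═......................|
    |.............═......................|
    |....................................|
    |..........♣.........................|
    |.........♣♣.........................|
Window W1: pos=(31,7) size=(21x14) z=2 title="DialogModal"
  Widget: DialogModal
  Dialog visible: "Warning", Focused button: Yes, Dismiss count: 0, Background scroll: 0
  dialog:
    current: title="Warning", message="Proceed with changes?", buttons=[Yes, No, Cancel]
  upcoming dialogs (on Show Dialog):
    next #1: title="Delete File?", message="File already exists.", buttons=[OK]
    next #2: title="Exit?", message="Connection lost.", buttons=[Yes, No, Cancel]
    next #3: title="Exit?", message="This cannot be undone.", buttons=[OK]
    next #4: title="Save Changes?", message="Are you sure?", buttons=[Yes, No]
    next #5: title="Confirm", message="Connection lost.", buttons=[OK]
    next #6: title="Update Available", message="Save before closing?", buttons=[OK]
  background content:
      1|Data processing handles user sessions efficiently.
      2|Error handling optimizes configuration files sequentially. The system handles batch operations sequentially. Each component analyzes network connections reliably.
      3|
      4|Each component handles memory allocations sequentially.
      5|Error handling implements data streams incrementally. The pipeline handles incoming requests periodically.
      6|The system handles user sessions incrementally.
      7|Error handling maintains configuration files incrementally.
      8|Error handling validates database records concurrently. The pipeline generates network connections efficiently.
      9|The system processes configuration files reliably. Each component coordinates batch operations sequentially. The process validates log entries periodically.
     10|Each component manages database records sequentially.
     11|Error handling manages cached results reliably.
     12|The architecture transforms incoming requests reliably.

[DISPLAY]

                                       
                                       
     ┏━━━━━━━━━━━━━━━━━━━━━┓           
     ┃ MapNavigator        ┃           
     ┠────────────┏━━━━━━━━━━━━━━━━━━━┓
     ┃.....═......┃ DialogModal       ┃
     ┃.....═......┠───────────────────┨
     ┃...♣.═......┃Data processing han┃
     ┃...♣.═......┃Error handling opti┃
     ┃.....═......┃  ┌─────────────┐  ┃
     ┃.....═....@.┃Ea│   Warning   │nd┃
     ┃.....═......┃Er│Proceed with │pl┃
     ┃.....═......┃Th│[Yes]  No   C│s ┃
     ┃.....═......┃Er└─────────────┘in┃


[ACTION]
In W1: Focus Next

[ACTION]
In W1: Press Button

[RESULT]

                                       
                                       
     ┏━━━━━━━━━━━━━━━━━━━━━┓           
     ┃ MapNavigator        ┃           
     ┠────────────┏━━━━━━━━━━━━━━━━━━━┓
     ┃.....═......┃ DialogModal       ┃
     ┃.....═......┠───────────────────┨
     ┃...♣.═......┃Data processing han┃
     ┃...♣.═......┃Error handling opti┃
     ┃.....═......┃                   ┃
     ┃.....═....@.┃Each component hand┃
     ┃.....═......┃Error handling impl┃
     ┃.....═......┃The system handles ┃
     ┃.....═......┃Error handling main┃


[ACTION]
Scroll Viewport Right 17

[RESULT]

                                       
                                       
  ┏━━━━━━━━━━━━━━━━━━━━━┓              
  ┃ MapNavigator        ┃              
  ┠────────────┏━━━━━━━━━━━━━━━━━━━┓   
  ┃.....═......┃ DialogModal       ┃   
  ┃.....═......┠───────────────────┨   
  ┃...♣.═......┃Data processing han┃   
  ┃...♣.═......┃Error handling opti┃   
  ┃.....═......┃                   ┃   
  ┃.....═....@.┃Each component hand┃   
  ┃.....═......┃Error handling impl┃   
  ┃.....═......┃The system handles ┃   
  ┃.....═......┃Error handling main┃   


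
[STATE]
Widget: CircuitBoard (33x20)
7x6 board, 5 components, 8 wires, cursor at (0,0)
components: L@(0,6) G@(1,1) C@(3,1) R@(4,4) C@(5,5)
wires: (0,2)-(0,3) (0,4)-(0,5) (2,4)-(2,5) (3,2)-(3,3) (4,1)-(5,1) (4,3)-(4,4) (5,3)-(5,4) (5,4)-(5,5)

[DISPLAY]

   0 1 2 3 4 5 6                 
0  [.]      · ─ ·   · ─ ·   L    
                                 
1       G                        
                                 
2                   · ─ ·        
                                 
3       C   · ─ ·                
                                 
4       ·       · ─ R            
        │                        
5       ·       · ─ · ─ C        
Cursor: (0,0)                    
                                 
                                 
                                 
                                 
                                 
                                 
                                 


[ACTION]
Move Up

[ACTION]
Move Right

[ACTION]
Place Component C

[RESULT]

   0 1 2 3 4 5 6                 
0      [C]  · ─ ·   · ─ ·   L    
                                 
1       G                        
                                 
2                   · ─ ·        
                                 
3       C   · ─ ·                
                                 
4       ·       · ─ R            
        │                        
5       ·       · ─ · ─ C        
Cursor: (0,1)                    
                                 
                                 
                                 
                                 
                                 
                                 
                                 
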